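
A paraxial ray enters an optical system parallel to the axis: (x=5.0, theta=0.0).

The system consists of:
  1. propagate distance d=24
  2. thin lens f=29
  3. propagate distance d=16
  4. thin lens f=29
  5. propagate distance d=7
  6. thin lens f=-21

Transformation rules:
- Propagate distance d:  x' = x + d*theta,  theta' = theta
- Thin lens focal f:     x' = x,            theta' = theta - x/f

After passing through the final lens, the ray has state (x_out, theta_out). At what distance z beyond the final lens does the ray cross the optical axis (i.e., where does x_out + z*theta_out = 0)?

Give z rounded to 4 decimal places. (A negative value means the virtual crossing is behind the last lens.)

Initial: x=5.0000 theta=0.0000
After 1 (propagate distance d=24): x=5.0000 theta=0.0000
After 2 (thin lens f=29): x=5.0000 theta=-5/29 (≈-0.1724)
After 3 (propagate distance d=16): x=65/29 (≈2.2414) theta=-5/29 (≈-0.1724)
After 4 (thin lens f=29): x=65/29 (≈2.2414) theta=-210/841 (≈-0.2497)
After 5 (propagate distance d=7): x=415/841 (≈0.4935) theta=-210/841 (≈-0.2497)
After 6 (thin lens f=-21): x=415/841 (≈0.4935) theta=-3995/17661 (≈-0.2262)
z_focus = -x_out/theta_out = -(415/841)/(-3995/17661) = 1743/799 ≈ 2.1815
Rounded to 4 decimal places: z = 2.1815

Answer: 2.1815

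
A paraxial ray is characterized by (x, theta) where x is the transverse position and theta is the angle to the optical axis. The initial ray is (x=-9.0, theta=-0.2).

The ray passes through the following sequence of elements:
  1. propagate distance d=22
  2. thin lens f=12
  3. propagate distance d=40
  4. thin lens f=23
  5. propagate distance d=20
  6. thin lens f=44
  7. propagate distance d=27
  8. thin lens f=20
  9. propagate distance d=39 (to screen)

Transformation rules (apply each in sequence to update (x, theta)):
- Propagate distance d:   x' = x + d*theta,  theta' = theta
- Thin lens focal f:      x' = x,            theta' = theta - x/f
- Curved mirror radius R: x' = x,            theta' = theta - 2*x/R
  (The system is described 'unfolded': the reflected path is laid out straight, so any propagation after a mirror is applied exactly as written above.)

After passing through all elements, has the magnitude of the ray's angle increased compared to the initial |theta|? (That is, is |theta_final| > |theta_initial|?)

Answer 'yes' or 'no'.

Answer: yes

Derivation:
Initial: x=-9.0000 theta=-0.2000
After 1 (propagate distance d=22): x=-13.4000 theta=-0.2000
After 2 (thin lens f=12): x=-13.4000 theta=11/12 (≈0.9167)
After 3 (propagate distance d=40): x=349/15 (≈23.2667) theta=11/12 (≈0.9167)
After 4 (thin lens f=23): x=349/15 (≈23.2667) theta=-131/1380 (≈-0.0949)
After 5 (propagate distance d=20): x=7372/345 (≈21.3681) theta=-131/1380 (≈-0.0949)
After 6 (thin lens f=44): x=7372/345 (≈21.3681) theta=-8813/15180 (≈-0.5806)
After 7 (propagate distance d=27): x=86417/15180 (≈5.6928) theta=-8813/15180 (≈-0.5806)
After 8 (thin lens f=20): x=86417/15180 (≈5.6928) theta=-87559/101200 (≈-0.8652)
After 9 (propagate distance d=39 (to screen)): x=-8516063/303600 (≈-28.0503) theta=-87559/101200 (≈-0.8652)
|theta_initial|=0.2000 |theta_final|=87559/101200 (≈0.8652) -> increased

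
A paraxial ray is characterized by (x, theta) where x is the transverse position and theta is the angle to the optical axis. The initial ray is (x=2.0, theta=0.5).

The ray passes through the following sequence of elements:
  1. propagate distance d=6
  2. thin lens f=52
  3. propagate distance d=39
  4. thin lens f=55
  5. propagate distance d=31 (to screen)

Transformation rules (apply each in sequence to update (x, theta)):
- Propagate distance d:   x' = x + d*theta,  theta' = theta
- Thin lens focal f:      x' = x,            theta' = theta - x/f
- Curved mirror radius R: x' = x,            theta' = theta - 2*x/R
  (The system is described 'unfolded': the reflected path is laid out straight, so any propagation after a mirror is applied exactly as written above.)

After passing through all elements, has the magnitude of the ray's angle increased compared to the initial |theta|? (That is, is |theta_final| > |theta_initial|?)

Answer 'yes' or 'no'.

Initial: x=2.0000 theta=0.5000
After 1 (propagate distance d=6): x=5.0000 theta=0.5000
After 2 (thin lens f=52): x=5.0000 theta=21/52 (≈0.4038)
After 3 (propagate distance d=39): x=20.7500 theta=21/52 (≈0.4038)
After 4 (thin lens f=55): x=20.7500 theta=19/715 (≈0.0266)
After 5 (propagate distance d=31 (to screen)): x=61701/2860 (≈21.5738) theta=19/715 (≈0.0266)
|theta_initial|=0.5000 |theta_final|=19/715 (≈0.0266) -> not increased

Answer: no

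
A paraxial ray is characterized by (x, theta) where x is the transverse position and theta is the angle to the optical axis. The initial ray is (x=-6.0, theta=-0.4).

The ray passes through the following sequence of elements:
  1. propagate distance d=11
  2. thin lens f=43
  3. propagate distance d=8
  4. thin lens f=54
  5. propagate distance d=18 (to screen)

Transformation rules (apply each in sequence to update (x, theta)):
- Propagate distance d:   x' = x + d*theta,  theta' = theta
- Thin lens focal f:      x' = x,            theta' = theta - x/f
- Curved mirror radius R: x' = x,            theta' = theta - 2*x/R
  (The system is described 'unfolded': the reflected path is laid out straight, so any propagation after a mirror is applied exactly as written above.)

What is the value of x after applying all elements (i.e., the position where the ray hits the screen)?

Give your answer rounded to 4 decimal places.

Answer: -10.6233

Derivation:
Initial: x=-6.0000 theta=-0.4000
After 1 (propagate distance d=11): x=-10.4000 theta=-0.4000
After 2 (thin lens f=43): x=-10.4000 theta=-34/215 (≈-0.1581)
After 3 (propagate distance d=8): x=-2508/215 (≈-11.6651) theta=-34/215 (≈-0.1581)
After 4 (thin lens f=54): x=-2508/215 (≈-11.6651) theta=112/1935 (≈0.0579)
After 5 (propagate distance d=18 (to screen)): x=-2284/215 (≈-10.6233) theta=112/1935 (≈0.0579)
Rounded to 4 decimal places: x = -10.6233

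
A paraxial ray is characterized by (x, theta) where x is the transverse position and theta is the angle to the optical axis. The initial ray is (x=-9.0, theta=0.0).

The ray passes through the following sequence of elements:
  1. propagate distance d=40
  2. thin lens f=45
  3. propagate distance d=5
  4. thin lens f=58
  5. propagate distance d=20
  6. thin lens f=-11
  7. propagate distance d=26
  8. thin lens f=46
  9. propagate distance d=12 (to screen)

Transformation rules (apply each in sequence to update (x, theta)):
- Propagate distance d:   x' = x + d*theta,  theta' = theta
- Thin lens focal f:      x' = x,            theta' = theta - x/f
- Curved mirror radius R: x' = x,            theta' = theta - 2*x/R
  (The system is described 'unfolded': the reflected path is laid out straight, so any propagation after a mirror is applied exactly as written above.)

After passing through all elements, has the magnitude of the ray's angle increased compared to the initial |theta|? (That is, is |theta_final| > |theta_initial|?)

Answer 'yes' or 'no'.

Initial: x=-9.0000 theta=0.0000
After 1 (propagate distance d=40): x=-9.0000 theta=0.0000
After 2 (thin lens f=45): x=-9.0000 theta=0.2000
After 3 (propagate distance d=5): x=-8.0000 theta=0.2000
After 4 (thin lens f=58): x=-8.0000 theta=49/145 (≈0.3379)
After 5 (propagate distance d=20): x=-36/29 (≈-1.2414) theta=49/145 (≈0.3379)
After 6 (thin lens f=-11): x=-36/29 (≈-1.2414) theta=359/1595 (≈0.2251)
After 7 (propagate distance d=26): x=7354/1595 (≈4.6107) theta=359/1595 (≈0.2251)
After 8 (thin lens f=46): x=7354/1595 (≈4.6107) theta=916/7337 (≈0.1248)
After 9 (propagate distance d=12 (to screen)): x=224102/36685 (≈6.1088) theta=916/7337 (≈0.1248)
|theta_initial|=0.0000 |theta_final|=916/7337 (≈0.1248) -> increased

Answer: yes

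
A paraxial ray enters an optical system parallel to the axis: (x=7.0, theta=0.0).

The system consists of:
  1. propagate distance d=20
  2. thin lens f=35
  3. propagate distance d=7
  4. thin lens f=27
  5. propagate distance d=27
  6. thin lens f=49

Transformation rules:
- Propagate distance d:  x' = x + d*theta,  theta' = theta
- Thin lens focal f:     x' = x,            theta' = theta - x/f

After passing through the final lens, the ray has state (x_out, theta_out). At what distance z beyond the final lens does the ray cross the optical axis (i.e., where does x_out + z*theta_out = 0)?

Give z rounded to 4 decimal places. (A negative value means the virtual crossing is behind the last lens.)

Answer: -18.1694

Derivation:
Initial: x=7.0000 theta=0.0000
After 1 (propagate distance d=20): x=7.0000 theta=0.0000
After 2 (thin lens f=35): x=7.0000 theta=-0.2000
After 3 (propagate distance d=7): x=5.6000 theta=-0.2000
After 4 (thin lens f=27): x=5.6000 theta=-11/27 (≈-0.4074)
After 5 (propagate distance d=27): x=-5.4000 theta=-11/27 (≈-0.4074)
After 6 (thin lens f=49): x=-5.4000 theta=-1966/6615 (≈-0.2972)
z_focus = -x_out/theta_out = -(-5.4000)/(-1966/6615) = -35721/1966 ≈ -18.1694
Rounded to 4 decimal places: z = -18.1694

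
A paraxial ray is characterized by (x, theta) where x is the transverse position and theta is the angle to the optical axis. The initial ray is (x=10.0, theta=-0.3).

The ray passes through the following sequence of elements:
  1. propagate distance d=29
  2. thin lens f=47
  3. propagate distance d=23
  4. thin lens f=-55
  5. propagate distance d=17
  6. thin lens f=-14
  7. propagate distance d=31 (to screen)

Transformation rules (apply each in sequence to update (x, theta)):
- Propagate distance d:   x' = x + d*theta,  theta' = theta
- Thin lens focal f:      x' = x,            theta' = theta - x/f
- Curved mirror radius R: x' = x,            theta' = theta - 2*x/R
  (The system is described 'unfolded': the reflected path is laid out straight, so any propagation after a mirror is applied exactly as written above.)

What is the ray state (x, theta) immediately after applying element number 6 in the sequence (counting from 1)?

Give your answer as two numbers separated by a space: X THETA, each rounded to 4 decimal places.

Answer: -13.7339 -1.4220

Derivation:
Initial: x=10.0000 theta=-0.3000
After 1 (propagate distance d=29): x=1.3000 theta=-0.3000
After 2 (thin lens f=47): x=1.3000 theta=-77/235 (≈-0.3277)
After 3 (propagate distance d=23): x=-2931/470 (≈-6.2362) theta=-77/235 (≈-0.3277)
After 4 (thin lens f=-55): x=-2931/470 (≈-6.2362) theta=-11401/25850 (≈-0.4410)
After 5 (propagate distance d=17): x=-177511/12925 (≈-13.7339) theta=-11401/25850 (≈-0.4410)
After 6 (thin lens f=-14): x=-177511/12925 (≈-13.7339) theta=-128659/90475 (≈-1.4220)
Rounded to 4 decimal places: x = -13.7339, theta = -1.4220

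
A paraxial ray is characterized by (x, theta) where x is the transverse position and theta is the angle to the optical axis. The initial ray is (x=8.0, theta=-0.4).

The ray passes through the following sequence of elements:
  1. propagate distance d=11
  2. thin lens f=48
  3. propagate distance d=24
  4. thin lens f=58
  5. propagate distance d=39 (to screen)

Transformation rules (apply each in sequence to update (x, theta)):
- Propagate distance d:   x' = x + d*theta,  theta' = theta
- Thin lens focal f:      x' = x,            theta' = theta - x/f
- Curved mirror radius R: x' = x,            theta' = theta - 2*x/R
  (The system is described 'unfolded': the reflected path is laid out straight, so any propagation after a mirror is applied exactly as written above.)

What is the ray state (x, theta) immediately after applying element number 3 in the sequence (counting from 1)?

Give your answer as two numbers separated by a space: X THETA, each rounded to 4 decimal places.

Initial: x=8.0000 theta=-0.4000
After 1 (propagate distance d=11): x=3.6000 theta=-0.4000
After 2 (thin lens f=48): x=3.6000 theta=-0.4750
After 3 (propagate distance d=24): x=-7.8000 theta=-0.4750
Rounded to 4 decimal places: x = -7.8000, theta = -0.4750

Answer: -7.8000 -0.4750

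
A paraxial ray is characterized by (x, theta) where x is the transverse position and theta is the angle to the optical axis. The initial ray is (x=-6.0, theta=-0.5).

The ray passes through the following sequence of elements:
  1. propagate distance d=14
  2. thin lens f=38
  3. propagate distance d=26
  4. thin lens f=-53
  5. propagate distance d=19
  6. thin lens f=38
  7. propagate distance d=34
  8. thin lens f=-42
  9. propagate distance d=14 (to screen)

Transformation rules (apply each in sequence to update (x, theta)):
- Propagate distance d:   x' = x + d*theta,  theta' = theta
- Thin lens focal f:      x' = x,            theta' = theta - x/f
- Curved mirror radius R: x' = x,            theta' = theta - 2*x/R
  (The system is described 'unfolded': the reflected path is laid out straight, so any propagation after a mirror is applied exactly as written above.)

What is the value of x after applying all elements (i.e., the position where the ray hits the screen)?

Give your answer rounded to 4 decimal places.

Answer: -22.5338

Derivation:
Initial: x=-6.0000 theta=-0.5000
After 1 (propagate distance d=14): x=-13.0000 theta=-0.5000
After 2 (thin lens f=38): x=-13.0000 theta=-3/19 (≈-0.1579)
After 3 (propagate distance d=26): x=-325/19 (≈-17.1053) theta=-3/19 (≈-0.1579)
After 4 (thin lens f=-53): x=-325/19 (≈-17.1053) theta=-484/1007 (≈-0.4806)
After 5 (propagate distance d=19): x=-26421/1007 (≈-26.2373) theta=-484/1007 (≈-0.4806)
After 6 (thin lens f=38): x=-26421/1007 (≈-26.2373) theta=8029/38266 (≈0.2098)
After 7 (propagate distance d=34): x=-365506/19133 (≈-19.1034) theta=8029/38266 (≈0.2098)
After 8 (thin lens f=-42): x=-365506/19133 (≈-19.1034) theta=-10363/42294 (≈-0.2450)
After 9 (propagate distance d=14 (to screen)): x=-1293415/57399 (≈-22.5338) theta=-10363/42294 (≈-0.2450)
Rounded to 4 decimal places: x = -22.5338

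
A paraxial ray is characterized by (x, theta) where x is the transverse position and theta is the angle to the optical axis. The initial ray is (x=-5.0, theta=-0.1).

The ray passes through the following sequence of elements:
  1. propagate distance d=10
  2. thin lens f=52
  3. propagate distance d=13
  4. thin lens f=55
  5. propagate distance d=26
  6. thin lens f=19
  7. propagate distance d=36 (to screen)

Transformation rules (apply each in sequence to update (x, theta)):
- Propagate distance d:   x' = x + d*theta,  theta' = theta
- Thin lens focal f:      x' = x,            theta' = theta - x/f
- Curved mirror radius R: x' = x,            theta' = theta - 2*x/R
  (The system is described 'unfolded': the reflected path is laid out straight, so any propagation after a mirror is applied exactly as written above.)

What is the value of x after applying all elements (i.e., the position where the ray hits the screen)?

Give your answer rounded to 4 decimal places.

Answer: 6.7286

Derivation:
Initial: x=-5.0000 theta=-0.1000
After 1 (propagate distance d=10): x=-6.0000 theta=-0.1000
After 2 (thin lens f=52): x=-6.0000 theta=1/65 (≈0.0154)
After 3 (propagate distance d=13): x=-5.8000 theta=1/65 (≈0.0154)
After 4 (thin lens f=55): x=-5.8000 theta=432/3575 (≈0.1208)
After 5 (propagate distance d=26): x=-731/275 (≈-2.6582) theta=432/3575 (≈0.1208)
After 6 (thin lens f=19): x=-731/275 (≈-2.6582) theta=17711/67925 (≈0.2607)
After 7 (propagate distance d=36 (to screen)): x=41549/6175 (≈6.7286) theta=17711/67925 (≈0.2607)
Rounded to 4 decimal places: x = 6.7286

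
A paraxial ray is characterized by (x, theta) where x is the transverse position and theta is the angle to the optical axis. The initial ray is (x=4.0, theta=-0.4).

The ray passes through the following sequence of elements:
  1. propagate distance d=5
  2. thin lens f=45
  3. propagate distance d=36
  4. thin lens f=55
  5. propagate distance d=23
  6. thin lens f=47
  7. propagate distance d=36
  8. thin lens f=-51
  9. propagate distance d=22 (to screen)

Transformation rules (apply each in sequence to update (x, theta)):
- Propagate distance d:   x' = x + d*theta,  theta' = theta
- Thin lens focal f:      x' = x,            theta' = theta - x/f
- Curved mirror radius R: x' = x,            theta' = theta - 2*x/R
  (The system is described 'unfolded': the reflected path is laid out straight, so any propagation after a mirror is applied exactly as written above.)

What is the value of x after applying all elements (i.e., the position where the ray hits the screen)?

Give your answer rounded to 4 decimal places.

Initial: x=4.0000 theta=-0.4000
After 1 (propagate distance d=5): x=2.0000 theta=-0.4000
After 2 (thin lens f=45): x=2.0000 theta=-4/9 (≈-0.4444)
After 3 (propagate distance d=36): x=-14.0000 theta=-4/9 (≈-0.4444)
After 4 (thin lens f=55): x=-14.0000 theta=-94/495 (≈-0.1899)
After 5 (propagate distance d=23): x=-9092/495 (≈-18.3677) theta=-94/495 (≈-0.1899)
After 6 (thin lens f=47): x=-9092/495 (≈-18.3677) theta=1558/7755 (≈0.2009)
After 7 (propagate distance d=36): x=-51812/4653 (≈-11.1352) theta=1558/7755 (≈0.2009)
After 8 (thin lens f=-51): x=-51812/4653 (≈-11.1352) theta=-20686/1186515 (≈-0.0174)
After 9 (propagate distance d=22 (to screen)): x=-13667152/1186515 (≈-11.5187) theta=-20686/1186515 (≈-0.0174)
Rounded to 4 decimal places: x = -11.5187

Answer: -11.5187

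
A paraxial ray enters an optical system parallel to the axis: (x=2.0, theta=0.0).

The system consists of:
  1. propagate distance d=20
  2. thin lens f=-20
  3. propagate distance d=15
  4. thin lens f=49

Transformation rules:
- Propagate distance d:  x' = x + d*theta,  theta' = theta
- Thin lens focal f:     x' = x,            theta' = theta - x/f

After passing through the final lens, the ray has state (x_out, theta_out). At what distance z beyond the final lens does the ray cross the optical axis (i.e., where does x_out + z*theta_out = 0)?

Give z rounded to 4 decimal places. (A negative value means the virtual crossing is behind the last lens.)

Initial: x=2.0000 theta=0.0000
After 1 (propagate distance d=20): x=2.0000 theta=0.0000
After 2 (thin lens f=-20): x=2.0000 theta=0.1000
After 3 (propagate distance d=15): x=3.5000 theta=0.1000
After 4 (thin lens f=49): x=3.5000 theta=1/35 (≈0.0286)
z_focus = -x_out/theta_out = -(3.5000)/(1/35) = -122.5000
Rounded to 4 decimal places: z = -122.5000

Answer: -122.5000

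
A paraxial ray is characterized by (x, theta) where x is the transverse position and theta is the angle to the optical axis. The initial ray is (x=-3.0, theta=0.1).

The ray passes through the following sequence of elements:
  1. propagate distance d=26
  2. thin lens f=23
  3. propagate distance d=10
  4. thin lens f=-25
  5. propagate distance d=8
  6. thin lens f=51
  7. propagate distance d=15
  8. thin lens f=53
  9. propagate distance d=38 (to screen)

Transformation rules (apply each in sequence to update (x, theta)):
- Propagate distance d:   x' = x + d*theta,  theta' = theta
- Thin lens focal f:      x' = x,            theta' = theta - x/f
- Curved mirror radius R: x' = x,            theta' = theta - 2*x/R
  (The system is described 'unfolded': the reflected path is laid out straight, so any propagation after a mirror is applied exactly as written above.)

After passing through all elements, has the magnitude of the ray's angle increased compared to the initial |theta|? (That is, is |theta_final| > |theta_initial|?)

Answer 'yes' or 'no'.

Answer: no

Derivation:
Initial: x=-3.0000 theta=0.1000
After 1 (propagate distance d=26): x=-0.4000 theta=0.1000
After 2 (thin lens f=23): x=-0.4000 theta=27/230 (≈0.1174)
After 3 (propagate distance d=10): x=89/115 (≈0.7739) theta=27/230 (≈0.1174)
After 4 (thin lens f=-25): x=89/115 (≈0.7739) theta=853/5750 (≈0.1483)
After 5 (propagate distance d=8): x=5637/2875 (≈1.9607) theta=853/5750 (≈0.1483)
After 6 (thin lens f=51): x=5637/2875 (≈1.9607) theta=10743/97750 (≈0.1099)
After 7 (propagate distance d=15): x=352803/97750 (≈3.6092) theta=10743/97750 (≈0.1099)
After 8 (thin lens f=53): x=352803/97750 (≈3.6092) theta=108288/2590375 (≈0.0418)
After 9 (propagate distance d=38 (to screen)): x=26928447/5180750 (≈5.1978) theta=108288/2590375 (≈0.0418)
|theta_initial|=0.1000 |theta_final|=108288/2590375 (≈0.0418) -> not increased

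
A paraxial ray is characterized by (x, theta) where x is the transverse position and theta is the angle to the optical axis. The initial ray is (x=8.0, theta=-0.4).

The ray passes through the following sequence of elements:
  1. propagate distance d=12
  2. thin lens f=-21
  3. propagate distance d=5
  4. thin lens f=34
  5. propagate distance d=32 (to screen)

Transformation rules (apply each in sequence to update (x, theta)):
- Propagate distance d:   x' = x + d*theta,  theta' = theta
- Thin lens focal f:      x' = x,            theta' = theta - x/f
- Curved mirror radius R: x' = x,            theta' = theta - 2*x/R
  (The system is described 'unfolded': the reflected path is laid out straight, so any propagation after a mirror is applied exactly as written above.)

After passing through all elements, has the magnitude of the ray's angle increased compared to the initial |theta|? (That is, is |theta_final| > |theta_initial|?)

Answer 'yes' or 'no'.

Answer: no

Derivation:
Initial: x=8.0000 theta=-0.4000
After 1 (propagate distance d=12): x=3.2000 theta=-0.4000
After 2 (thin lens f=-21): x=3.2000 theta=-26/105 (≈-0.2476)
After 3 (propagate distance d=5): x=206/105 (≈1.9619) theta=-26/105 (≈-0.2476)
After 4 (thin lens f=34): x=206/105 (≈1.9619) theta=-109/357 (≈-0.3053)
After 5 (propagate distance d=32 (to screen)): x=-4646/595 (≈-7.8084) theta=-109/357 (≈-0.3053)
|theta_initial|=0.4000 |theta_final|=109/357 (≈0.3053) -> not increased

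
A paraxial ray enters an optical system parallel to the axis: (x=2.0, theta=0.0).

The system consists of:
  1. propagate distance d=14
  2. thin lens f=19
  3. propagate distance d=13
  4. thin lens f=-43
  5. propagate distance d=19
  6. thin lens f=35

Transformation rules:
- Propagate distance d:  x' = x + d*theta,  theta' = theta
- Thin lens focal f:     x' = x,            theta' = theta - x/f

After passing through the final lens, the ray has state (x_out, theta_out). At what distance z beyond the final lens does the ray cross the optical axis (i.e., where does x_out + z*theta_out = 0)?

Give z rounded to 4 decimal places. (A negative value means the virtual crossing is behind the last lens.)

Initial: x=2.0000 theta=0.0000
After 1 (propagate distance d=14): x=2.0000 theta=0.0000
After 2 (thin lens f=19): x=2.0000 theta=-2/19 (≈-0.1053)
After 3 (propagate distance d=13): x=12/19 (≈0.6316) theta=-2/19 (≈-0.1053)
After 4 (thin lens f=-43): x=12/19 (≈0.6316) theta=-74/817 (≈-0.0906)
After 5 (propagate distance d=19): x=-890/817 (≈-1.0894) theta=-74/817 (≈-0.0906)
After 6 (thin lens f=35): x=-890/817 (≈-1.0894) theta=-340/5719 (≈-0.0595)
z_focus = -x_out/theta_out = -(-890/817)/(-340/5719) = -623/34 ≈ -18.3235
Rounded to 4 decimal places: z = -18.3235

Answer: -18.3235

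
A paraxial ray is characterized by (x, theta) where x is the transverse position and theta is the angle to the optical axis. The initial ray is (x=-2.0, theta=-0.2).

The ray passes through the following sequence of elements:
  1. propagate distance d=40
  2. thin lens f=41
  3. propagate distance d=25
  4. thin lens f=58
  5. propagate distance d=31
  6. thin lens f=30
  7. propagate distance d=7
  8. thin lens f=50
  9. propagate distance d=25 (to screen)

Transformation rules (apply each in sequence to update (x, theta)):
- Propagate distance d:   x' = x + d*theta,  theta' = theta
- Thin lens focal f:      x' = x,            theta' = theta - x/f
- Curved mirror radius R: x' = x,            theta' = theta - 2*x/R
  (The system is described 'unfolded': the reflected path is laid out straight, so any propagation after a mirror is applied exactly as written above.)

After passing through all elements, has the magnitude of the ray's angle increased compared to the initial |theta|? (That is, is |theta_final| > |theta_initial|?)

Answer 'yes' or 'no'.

Initial: x=-2.0000 theta=-0.2000
After 1 (propagate distance d=40): x=-10.0000 theta=-0.2000
After 2 (thin lens f=41): x=-10.0000 theta=9/205 (≈0.0439)
After 3 (propagate distance d=25): x=-365/41 (≈-8.9024) theta=9/205 (≈0.0439)
After 4 (thin lens f=58): x=-365/41 (≈-8.9024) theta=2347/11890 (≈0.1974)
After 5 (propagate distance d=31): x=-33093/11890 (≈-2.7833) theta=2347/11890 (≈0.1974)
After 6 (thin lens f=30): x=-33093/11890 (≈-2.7833) theta=34501/118900 (≈0.2902)
After 7 (propagate distance d=7): x=-89423/118900 (≈-0.7521) theta=34501/118900 (≈0.2902)
After 8 (thin lens f=50): x=-89423/118900 (≈-0.7521) theta=1814473/5945000 (≈0.3052)
After 9 (propagate distance d=25 (to screen)): x=1635627/237800 (≈6.8782) theta=1814473/5945000 (≈0.3052)
|theta_initial|=0.2000 |theta_final|=1814473/5945000 (≈0.3052) -> increased

Answer: yes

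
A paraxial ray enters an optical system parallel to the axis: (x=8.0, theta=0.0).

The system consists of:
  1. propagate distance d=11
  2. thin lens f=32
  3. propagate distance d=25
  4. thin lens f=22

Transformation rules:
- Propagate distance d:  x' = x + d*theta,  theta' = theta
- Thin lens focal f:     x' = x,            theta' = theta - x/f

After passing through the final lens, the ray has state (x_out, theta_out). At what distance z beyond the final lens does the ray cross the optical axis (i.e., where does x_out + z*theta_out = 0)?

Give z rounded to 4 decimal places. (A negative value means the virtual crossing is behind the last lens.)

Answer: 5.3103

Derivation:
Initial: x=8.0000 theta=0.0000
After 1 (propagate distance d=11): x=8.0000 theta=0.0000
After 2 (thin lens f=32): x=8.0000 theta=-0.2500
After 3 (propagate distance d=25): x=1.7500 theta=-0.2500
After 4 (thin lens f=22): x=1.7500 theta=-29/88 (≈-0.3295)
z_focus = -x_out/theta_out = -(1.7500)/(-29/88) = 154/29 ≈ 5.3103
Rounded to 4 decimal places: z = 5.3103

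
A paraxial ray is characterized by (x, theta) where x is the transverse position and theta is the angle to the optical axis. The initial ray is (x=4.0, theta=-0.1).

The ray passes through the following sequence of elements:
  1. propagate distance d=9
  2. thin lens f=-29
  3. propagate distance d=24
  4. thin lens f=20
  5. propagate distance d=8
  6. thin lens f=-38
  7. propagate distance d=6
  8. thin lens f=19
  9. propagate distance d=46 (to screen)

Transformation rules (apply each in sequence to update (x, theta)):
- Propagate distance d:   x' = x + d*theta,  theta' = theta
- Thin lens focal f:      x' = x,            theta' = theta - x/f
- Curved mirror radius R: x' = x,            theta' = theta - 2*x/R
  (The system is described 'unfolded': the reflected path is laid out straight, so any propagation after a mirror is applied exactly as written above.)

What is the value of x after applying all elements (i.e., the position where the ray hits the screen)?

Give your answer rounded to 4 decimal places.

Answer: -6.7362

Derivation:
Initial: x=4.0000 theta=-0.1000
After 1 (propagate distance d=9): x=3.1000 theta=-0.1000
After 2 (thin lens f=-29): x=3.1000 theta=1/145 (≈0.0069)
After 3 (propagate distance d=24): x=947/290 (≈3.2655) theta=1/145 (≈0.0069)
After 4 (thin lens f=20): x=947/290 (≈3.2655) theta=-907/5800 (≈-0.1564)
After 5 (propagate distance d=8): x=2921/1450 (≈2.0145) theta=-907/5800 (≈-0.1564)
After 6 (thin lens f=-38): x=2921/1450 (≈2.0145) theta=-11391/110200 (≈-0.1034)
After 7 (propagate distance d=6): x=3073/2204 (≈1.3943) theta=-11391/110200 (≈-0.1034)
After 8 (thin lens f=19): x=3073/2204 (≈1.3943) theta=-370079/2093800 (≈-0.1767)
After 9 (propagate distance d=46 (to screen)): x=-3526071/523450 (≈-6.7362) theta=-370079/2093800 (≈-0.1767)
Rounded to 4 decimal places: x = -6.7362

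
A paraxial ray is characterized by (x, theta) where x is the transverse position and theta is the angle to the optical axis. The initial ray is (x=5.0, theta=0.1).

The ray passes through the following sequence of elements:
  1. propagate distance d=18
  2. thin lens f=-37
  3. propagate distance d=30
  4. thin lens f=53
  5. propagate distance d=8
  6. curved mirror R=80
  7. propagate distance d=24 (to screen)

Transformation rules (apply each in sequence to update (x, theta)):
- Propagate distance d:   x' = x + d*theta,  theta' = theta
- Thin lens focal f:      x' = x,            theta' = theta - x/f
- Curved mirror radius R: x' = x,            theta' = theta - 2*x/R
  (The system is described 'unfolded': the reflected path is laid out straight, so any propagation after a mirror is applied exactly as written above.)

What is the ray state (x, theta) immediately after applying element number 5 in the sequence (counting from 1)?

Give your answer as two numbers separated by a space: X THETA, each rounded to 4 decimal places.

Answer: 15.2723 -0.0052

Derivation:
Initial: x=5.0000 theta=0.1000
After 1 (propagate distance d=18): x=6.8000 theta=0.1000
After 2 (thin lens f=-37): x=6.8000 theta=21/74 (≈0.2838)
After 3 (propagate distance d=30): x=2833/185 (≈15.3135) theta=21/74 (≈0.2838)
After 4 (thin lens f=53): x=2833/185 (≈15.3135) theta=-101/19610 (≈-0.0052)
After 5 (propagate distance d=8): x=29949/1961 (≈15.2723) theta=-101/19610 (≈-0.0052)
Rounded to 4 decimal places: x = 15.2723, theta = -0.0052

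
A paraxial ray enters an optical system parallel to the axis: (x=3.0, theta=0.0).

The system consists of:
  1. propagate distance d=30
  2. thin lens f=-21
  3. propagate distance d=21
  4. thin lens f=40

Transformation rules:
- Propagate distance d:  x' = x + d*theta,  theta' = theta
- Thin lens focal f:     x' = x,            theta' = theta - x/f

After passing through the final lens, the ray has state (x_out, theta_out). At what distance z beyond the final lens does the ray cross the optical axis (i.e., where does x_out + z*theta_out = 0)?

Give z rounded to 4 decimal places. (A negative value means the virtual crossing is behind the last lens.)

Answer: 840.0000

Derivation:
Initial: x=3.0000 theta=0.0000
After 1 (propagate distance d=30): x=3.0000 theta=0.0000
After 2 (thin lens f=-21): x=3.0000 theta=1/7 (≈0.1429)
After 3 (propagate distance d=21): x=6.0000 theta=1/7 (≈0.1429)
After 4 (thin lens f=40): x=6.0000 theta=-1/140 (≈-0.0071)
z_focus = -x_out/theta_out = -(6.0000)/(-1/140) = 840.0000
Rounded to 4 decimal places: z = 840.0000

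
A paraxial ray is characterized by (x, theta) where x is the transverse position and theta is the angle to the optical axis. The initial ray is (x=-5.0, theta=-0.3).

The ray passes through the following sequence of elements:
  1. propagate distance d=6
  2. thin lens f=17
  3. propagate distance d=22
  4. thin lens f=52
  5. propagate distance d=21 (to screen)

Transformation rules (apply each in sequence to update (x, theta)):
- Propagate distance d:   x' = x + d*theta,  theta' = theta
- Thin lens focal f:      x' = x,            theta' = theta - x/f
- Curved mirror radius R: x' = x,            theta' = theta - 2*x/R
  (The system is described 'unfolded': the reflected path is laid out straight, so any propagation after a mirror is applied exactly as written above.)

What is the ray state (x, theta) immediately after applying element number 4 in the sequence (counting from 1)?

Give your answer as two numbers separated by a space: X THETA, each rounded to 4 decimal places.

Initial: x=-5.0000 theta=-0.3000
After 1 (propagate distance d=6): x=-6.8000 theta=-0.3000
After 2 (thin lens f=17): x=-6.8000 theta=0.1000
After 3 (propagate distance d=22): x=-4.6000 theta=0.1000
After 4 (thin lens f=52): x=-4.6000 theta=49/260 (≈0.1885)
Rounded to 4 decimal places: x = -4.6000, theta = 0.1885

Answer: -4.6000 0.1885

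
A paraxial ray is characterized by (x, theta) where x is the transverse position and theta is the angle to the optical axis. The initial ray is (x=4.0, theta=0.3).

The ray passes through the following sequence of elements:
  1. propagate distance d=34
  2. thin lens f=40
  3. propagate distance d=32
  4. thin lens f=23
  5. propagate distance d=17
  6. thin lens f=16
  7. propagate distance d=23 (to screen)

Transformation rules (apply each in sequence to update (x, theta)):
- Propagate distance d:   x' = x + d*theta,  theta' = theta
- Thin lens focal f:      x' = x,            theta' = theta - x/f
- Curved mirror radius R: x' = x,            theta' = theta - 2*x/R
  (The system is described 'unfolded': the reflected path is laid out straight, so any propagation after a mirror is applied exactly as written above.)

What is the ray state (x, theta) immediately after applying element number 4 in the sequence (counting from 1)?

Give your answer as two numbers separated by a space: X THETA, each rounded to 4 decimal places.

Answer: 12.4400 -0.5959

Derivation:
Initial: x=4.0000 theta=0.3000
After 1 (propagate distance d=34): x=14.2000 theta=0.3000
After 2 (thin lens f=40): x=14.2000 theta=-0.0550
After 3 (propagate distance d=32): x=12.4400 theta=-0.0550
After 4 (thin lens f=23): x=12.4400 theta=-2741/4600 (≈-0.5959)
Rounded to 4 decimal places: x = 12.4400, theta = -0.5959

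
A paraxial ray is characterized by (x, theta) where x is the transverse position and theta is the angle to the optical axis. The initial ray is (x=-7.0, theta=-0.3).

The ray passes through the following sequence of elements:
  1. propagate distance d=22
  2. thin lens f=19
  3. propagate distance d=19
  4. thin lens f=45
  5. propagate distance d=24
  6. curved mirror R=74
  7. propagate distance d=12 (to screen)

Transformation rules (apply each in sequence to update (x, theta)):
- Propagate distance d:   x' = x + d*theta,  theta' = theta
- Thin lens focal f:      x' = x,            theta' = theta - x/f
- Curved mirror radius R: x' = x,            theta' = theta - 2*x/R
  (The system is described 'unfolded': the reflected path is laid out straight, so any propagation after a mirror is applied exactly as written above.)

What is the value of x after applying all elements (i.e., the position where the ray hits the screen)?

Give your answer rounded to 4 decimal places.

Initial: x=-7.0000 theta=-0.3000
After 1 (propagate distance d=22): x=-13.6000 theta=-0.3000
After 2 (thin lens f=19): x=-13.6000 theta=79/190 (≈0.4158)
After 3 (propagate distance d=19): x=-5.7000 theta=79/190 (≈0.4158)
After 4 (thin lens f=45): x=-5.7000 theta=773/1425 (≈0.5425)
After 5 (propagate distance d=24): x=6953/950 (≈7.3189) theta=773/1425 (≈0.5425)
After 6 (curved mirror R=74): x=6953/950 (≈7.3189) theta=36343/105450 (≈0.3446)
After 7 (propagate distance d=12 (to screen)): x=402633/35150 (≈11.4547) theta=36343/105450 (≈0.3446)
Rounded to 4 decimal places: x = 11.4547

Answer: 11.4547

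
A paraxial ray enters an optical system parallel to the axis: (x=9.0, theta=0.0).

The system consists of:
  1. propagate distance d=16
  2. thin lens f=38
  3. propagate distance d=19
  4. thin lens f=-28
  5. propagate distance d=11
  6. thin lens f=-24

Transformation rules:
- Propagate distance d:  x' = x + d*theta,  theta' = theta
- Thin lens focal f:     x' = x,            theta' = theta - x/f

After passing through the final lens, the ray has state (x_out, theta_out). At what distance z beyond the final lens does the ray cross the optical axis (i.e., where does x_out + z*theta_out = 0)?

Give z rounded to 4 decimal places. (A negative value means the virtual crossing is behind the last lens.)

Answer: -47.8894

Derivation:
Initial: x=9.0000 theta=0.0000
After 1 (propagate distance d=16): x=9.0000 theta=0.0000
After 2 (thin lens f=38): x=9.0000 theta=-9/38 (≈-0.2368)
After 3 (propagate distance d=19): x=4.5000 theta=-9/38 (≈-0.2368)
After 4 (thin lens f=-28): x=4.5000 theta=-81/1064 (≈-0.0761)
After 5 (propagate distance d=11): x=3897/1064 (≈3.6626) theta=-81/1064 (≈-0.0761)
After 6 (thin lens f=-24): x=3897/1064 (≈3.6626) theta=93/1216 (≈0.0765)
z_focus = -x_out/theta_out = -(3897/1064)/(93/1216) = -10392/217 ≈ -47.8894
Rounded to 4 decimal places: z = -47.8894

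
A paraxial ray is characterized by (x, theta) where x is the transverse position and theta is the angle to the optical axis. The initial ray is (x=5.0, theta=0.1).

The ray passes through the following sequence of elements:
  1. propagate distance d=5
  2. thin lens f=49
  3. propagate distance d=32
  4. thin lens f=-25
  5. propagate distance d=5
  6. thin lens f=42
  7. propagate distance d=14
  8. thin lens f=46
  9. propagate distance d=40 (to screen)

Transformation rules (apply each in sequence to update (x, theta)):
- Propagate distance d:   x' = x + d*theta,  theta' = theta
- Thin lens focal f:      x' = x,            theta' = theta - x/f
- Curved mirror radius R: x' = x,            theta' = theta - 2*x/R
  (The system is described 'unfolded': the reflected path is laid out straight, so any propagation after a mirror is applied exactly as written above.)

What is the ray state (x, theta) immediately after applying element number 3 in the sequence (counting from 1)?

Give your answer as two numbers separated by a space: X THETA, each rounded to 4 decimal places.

Initial: x=5.0000 theta=0.1000
After 1 (propagate distance d=5): x=5.5000 theta=0.1000
After 2 (thin lens f=49): x=5.5000 theta=-3/245 (≈-0.0122)
After 3 (propagate distance d=32): x=2503/490 (≈5.1082) theta=-3/245 (≈-0.0122)
Rounded to 4 decimal places: x = 5.1082, theta = -0.0122

Answer: 5.1082 -0.0122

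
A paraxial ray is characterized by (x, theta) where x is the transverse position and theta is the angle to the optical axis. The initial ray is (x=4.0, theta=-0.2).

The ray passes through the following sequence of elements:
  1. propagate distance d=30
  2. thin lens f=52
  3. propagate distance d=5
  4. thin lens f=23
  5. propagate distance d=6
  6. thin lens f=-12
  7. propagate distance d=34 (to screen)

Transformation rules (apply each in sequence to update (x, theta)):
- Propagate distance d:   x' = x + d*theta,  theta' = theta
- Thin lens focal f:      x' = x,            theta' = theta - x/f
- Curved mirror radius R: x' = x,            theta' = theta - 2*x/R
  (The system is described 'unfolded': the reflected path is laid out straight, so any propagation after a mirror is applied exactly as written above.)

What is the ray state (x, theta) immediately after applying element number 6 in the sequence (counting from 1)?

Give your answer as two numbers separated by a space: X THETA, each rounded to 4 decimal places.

Initial: x=4.0000 theta=-0.2000
After 1 (propagate distance d=30): x=-2.0000 theta=-0.2000
After 2 (thin lens f=52): x=-2.0000 theta=-21/130 (≈-0.1615)
After 3 (propagate distance d=5): x=-73/26 (≈-2.8077) theta=-21/130 (≈-0.1615)
After 4 (thin lens f=23): x=-73/26 (≈-2.8077) theta=-59/1495 (≈-0.0395)
After 5 (propagate distance d=6): x=-9103/2990 (≈-3.0445) theta=-59/1495 (≈-0.0395)
After 6 (thin lens f=-12): x=-9103/2990 (≈-3.0445) theta=-10519/35880 (≈-0.2932)
Rounded to 4 decimal places: x = -3.0445, theta = -0.2932

Answer: -3.0445 -0.2932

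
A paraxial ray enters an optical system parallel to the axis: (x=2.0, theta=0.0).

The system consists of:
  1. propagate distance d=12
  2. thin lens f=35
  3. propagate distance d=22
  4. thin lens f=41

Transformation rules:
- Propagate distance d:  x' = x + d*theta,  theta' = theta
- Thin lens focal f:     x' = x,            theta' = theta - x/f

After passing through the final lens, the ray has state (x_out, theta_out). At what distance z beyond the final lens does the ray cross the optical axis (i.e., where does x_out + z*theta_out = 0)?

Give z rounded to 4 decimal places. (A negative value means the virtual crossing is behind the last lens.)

Answer: 9.8704

Derivation:
Initial: x=2.0000 theta=0.0000
After 1 (propagate distance d=12): x=2.0000 theta=0.0000
After 2 (thin lens f=35): x=2.0000 theta=-2/35 (≈-0.0571)
After 3 (propagate distance d=22): x=26/35 (≈0.7429) theta=-2/35 (≈-0.0571)
After 4 (thin lens f=41): x=26/35 (≈0.7429) theta=-108/1435 (≈-0.0753)
z_focus = -x_out/theta_out = -(26/35)/(-108/1435) = 533/54 ≈ 9.8704
Rounded to 4 decimal places: z = 9.8704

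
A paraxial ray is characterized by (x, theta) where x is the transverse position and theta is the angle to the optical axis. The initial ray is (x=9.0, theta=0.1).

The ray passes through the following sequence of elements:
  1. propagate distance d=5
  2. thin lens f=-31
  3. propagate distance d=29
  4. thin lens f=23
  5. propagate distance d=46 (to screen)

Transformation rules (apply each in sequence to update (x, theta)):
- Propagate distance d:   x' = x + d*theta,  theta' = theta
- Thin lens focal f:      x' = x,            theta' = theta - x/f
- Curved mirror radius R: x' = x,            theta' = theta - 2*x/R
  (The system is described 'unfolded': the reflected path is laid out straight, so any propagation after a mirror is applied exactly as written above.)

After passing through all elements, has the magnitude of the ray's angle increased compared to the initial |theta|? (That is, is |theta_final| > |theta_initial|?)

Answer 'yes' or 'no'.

Initial: x=9.0000 theta=0.1000
After 1 (propagate distance d=5): x=9.5000 theta=0.1000
After 2 (thin lens f=-31): x=9.5000 theta=63/155 (≈0.4065)
After 3 (propagate distance d=29): x=6599/310 (≈21.2871) theta=63/155 (≈0.4065)
After 4 (thin lens f=23): x=6599/310 (≈21.2871) theta=-3701/7130 (≈-0.5191)
After 5 (propagate distance d=46 (to screen)): x=-803/310 (≈-2.5903) theta=-3701/7130 (≈-0.5191)
|theta_initial|=0.1000 |theta_final|=3701/7130 (≈0.5191) -> increased

Answer: yes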